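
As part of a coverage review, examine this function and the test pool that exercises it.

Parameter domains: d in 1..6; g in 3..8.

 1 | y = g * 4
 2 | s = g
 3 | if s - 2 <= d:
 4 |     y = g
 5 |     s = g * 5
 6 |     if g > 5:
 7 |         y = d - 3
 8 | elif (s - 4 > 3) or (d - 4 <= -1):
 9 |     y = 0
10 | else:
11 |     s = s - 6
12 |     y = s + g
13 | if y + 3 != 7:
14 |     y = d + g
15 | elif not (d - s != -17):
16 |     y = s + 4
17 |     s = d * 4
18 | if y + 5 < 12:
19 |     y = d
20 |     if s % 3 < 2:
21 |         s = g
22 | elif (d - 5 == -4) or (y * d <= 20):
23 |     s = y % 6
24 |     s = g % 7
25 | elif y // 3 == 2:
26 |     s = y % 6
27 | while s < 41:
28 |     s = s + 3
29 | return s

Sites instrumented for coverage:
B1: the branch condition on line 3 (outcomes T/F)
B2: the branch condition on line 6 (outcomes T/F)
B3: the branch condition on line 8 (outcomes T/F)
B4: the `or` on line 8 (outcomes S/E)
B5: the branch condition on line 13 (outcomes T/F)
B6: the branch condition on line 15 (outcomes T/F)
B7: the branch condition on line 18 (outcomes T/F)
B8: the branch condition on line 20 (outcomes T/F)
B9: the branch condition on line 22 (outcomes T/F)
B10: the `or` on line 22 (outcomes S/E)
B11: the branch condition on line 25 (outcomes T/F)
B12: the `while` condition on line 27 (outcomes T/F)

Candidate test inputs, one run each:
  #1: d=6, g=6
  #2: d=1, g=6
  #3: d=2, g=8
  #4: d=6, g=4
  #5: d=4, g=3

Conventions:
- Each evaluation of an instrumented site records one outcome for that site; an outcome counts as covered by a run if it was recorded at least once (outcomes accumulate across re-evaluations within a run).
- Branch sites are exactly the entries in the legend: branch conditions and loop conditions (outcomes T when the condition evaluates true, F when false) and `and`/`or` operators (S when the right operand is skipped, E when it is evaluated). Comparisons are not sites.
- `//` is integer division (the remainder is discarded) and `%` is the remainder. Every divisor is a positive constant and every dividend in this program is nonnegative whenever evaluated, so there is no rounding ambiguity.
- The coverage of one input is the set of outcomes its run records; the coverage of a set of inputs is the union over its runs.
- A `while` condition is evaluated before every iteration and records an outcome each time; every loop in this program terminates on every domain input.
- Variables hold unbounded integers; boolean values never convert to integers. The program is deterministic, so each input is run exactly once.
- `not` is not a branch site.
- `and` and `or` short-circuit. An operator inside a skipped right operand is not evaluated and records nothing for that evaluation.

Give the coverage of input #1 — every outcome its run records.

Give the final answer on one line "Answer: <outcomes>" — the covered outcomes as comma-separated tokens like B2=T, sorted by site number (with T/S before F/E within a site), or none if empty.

Tracing the run of input #1 (d=6, g=6):
  B1->T, B2->T, B5->T, B7->F, B10->E, B9->F, B11->F, B12->T, B12->T, B12->T
  B12->T, B12->F
as a set, this run covers: B1=T, B2=T, B5=T, B7=F, B9=F, B10=E, B11=F, B12=T, B12=F

Answer: B1=T, B2=T, B5=T, B7=F, B9=F, B10=E, B11=F, B12=T, B12=F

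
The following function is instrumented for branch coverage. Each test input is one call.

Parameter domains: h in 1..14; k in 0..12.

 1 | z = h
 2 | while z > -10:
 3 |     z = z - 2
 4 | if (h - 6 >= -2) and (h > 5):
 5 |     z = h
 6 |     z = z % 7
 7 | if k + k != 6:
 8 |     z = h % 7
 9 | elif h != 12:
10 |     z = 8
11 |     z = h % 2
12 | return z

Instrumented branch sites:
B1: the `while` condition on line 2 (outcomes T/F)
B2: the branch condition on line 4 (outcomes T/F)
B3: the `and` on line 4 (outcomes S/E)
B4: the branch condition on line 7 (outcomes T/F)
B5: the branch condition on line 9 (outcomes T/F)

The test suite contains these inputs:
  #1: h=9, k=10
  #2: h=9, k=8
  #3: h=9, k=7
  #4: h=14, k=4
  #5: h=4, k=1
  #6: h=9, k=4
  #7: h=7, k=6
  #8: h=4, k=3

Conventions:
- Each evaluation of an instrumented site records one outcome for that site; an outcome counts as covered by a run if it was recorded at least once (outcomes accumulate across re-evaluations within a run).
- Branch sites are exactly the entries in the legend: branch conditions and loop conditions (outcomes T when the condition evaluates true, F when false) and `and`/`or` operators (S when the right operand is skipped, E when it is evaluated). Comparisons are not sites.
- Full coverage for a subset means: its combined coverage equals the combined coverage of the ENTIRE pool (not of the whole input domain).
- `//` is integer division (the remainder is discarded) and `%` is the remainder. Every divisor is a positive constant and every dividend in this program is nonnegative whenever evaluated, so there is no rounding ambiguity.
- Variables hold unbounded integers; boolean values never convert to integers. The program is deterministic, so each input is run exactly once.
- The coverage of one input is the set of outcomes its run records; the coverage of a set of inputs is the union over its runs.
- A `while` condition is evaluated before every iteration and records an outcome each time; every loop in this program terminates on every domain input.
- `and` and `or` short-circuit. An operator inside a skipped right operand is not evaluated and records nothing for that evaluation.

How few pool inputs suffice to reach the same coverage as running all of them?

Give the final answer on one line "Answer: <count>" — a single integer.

input #1, h=9, k=10: outcomes B1=T, B1=F, B2=T, B3=E, B4=T
input #2, h=9, k=8: outcomes B1=T, B1=F, B2=T, B3=E, B4=T
input #3, h=9, k=7: outcomes B1=T, B1=F, B2=T, B3=E, B4=T
input #4, h=14, k=4: outcomes B1=T, B1=F, B2=T, B3=E, B4=T
input #5, h=4, k=1: outcomes B1=T, B1=F, B2=F, B3=E, B4=T
input #6, h=9, k=4: outcomes B1=T, B1=F, B2=T, B3=E, B4=T
input #7, h=7, k=6: outcomes B1=T, B1=F, B2=T, B3=E, B4=T
input #8, h=4, k=3: outcomes B1=T, B1=F, B2=F, B3=E, B4=F, B5=T
pool-wide coverage (8 outcomes): B1=T, B1=F, B2=T, B2=F, B3=E, B4=T, B4=F, B5=T
no size-1 subset reaches all 8 outcomes (best union: 6/8)
inputs {1, 8} (size 2) cover everything; no size-2 subset with a lexicographically smaller index list covers all 8

Answer: 2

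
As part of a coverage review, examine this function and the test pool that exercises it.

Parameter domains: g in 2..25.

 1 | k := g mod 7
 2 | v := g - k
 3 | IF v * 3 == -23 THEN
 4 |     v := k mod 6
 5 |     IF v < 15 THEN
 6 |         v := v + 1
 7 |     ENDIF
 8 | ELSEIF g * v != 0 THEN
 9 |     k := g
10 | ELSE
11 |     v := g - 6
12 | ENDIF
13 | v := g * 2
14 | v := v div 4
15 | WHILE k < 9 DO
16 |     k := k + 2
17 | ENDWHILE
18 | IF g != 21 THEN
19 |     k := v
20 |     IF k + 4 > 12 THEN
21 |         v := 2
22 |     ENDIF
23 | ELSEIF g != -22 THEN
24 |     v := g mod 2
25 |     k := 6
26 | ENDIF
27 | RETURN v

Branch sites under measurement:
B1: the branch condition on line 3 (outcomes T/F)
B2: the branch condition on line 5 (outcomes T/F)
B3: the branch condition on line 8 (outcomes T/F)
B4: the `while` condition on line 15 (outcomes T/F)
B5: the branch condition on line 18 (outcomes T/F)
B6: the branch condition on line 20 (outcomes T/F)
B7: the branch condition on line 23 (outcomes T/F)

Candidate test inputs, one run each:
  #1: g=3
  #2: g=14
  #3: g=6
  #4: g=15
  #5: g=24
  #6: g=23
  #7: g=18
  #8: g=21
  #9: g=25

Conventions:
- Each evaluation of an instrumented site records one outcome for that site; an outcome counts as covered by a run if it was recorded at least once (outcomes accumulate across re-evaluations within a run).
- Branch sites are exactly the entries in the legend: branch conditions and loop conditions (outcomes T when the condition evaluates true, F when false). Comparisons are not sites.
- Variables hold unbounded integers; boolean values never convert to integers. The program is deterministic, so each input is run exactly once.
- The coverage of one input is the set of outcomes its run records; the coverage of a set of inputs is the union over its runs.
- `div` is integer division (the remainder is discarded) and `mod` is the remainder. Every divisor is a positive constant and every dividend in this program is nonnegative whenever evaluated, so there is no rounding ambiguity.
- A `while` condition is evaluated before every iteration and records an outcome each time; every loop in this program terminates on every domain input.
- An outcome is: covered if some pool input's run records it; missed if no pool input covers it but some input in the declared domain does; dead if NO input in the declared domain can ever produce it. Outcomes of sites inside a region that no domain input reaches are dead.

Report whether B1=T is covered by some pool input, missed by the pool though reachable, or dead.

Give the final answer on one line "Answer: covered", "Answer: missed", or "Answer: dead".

no pool input records B1=T
checking all 24 inputs in the declared domain: B1=T is never recorded -> dead

Answer: dead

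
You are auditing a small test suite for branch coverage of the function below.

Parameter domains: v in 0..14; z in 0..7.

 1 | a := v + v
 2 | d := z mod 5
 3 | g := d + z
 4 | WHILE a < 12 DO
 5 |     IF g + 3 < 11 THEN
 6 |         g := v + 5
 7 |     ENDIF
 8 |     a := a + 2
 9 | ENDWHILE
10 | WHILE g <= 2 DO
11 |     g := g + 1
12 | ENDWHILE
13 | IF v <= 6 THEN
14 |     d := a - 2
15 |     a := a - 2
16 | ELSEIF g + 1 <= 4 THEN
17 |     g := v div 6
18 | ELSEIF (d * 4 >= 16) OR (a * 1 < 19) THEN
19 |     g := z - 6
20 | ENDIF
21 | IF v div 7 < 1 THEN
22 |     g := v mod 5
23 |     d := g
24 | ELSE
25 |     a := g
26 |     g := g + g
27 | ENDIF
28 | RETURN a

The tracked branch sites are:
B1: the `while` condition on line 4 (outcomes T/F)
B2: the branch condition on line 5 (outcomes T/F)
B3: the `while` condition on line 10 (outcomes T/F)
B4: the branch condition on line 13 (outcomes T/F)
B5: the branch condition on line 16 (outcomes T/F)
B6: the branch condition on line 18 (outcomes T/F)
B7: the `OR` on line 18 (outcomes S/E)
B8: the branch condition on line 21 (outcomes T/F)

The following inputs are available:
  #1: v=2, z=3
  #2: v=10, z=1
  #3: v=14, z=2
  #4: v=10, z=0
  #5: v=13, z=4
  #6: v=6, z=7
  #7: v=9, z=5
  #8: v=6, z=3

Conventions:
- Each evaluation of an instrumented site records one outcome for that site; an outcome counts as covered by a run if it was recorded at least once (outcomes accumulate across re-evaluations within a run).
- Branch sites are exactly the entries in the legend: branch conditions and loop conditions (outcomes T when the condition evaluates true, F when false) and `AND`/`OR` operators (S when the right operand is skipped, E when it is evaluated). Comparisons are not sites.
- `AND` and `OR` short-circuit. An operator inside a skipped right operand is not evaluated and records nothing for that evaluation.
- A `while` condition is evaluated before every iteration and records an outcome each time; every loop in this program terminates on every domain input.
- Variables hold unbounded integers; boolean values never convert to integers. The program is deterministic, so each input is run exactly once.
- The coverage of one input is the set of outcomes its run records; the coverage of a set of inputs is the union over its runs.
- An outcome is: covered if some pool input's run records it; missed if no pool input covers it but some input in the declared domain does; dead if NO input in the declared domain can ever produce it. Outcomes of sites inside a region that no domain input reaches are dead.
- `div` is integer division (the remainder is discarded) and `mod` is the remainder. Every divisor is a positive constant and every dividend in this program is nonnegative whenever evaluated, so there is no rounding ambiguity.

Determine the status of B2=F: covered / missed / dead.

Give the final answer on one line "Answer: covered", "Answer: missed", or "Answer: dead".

no pool input records B2=F
but domain input (v=0, z=4) does record it -> reachable, so missed

Answer: missed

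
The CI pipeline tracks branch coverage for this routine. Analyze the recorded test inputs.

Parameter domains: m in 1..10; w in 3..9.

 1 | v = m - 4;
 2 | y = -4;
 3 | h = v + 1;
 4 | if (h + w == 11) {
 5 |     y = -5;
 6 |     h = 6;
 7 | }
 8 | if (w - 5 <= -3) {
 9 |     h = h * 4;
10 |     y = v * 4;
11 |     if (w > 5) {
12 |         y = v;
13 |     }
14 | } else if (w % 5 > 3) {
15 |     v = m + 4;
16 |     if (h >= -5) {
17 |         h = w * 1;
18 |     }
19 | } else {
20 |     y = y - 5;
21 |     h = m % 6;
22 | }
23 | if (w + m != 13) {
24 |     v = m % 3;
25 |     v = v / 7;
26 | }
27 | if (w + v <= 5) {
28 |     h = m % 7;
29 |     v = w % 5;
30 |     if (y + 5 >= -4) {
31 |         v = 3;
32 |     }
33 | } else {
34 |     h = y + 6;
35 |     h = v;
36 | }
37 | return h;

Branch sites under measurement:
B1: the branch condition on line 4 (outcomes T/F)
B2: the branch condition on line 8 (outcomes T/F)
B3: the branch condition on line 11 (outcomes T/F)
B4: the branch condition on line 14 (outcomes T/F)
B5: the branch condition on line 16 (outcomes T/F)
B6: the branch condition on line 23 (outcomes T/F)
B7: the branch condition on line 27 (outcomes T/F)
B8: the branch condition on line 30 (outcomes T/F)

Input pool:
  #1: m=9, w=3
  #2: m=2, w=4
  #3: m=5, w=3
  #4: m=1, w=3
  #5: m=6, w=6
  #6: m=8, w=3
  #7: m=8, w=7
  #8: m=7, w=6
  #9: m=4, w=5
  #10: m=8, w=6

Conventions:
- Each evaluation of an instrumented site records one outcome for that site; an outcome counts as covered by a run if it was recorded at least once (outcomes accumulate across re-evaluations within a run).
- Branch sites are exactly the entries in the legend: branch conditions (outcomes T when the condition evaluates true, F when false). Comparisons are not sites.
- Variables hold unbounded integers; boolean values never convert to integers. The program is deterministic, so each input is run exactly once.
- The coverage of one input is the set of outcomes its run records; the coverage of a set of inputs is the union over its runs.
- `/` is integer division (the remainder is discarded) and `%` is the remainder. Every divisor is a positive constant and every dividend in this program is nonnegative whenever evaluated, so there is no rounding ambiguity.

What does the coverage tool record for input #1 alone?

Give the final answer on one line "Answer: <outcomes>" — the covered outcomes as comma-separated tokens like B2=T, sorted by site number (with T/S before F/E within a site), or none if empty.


Event log for input #1 (m=9, w=3):
  B1->F, B2->F, B4->F, B6->T, B7->T, B8->T
distinct outcomes covered: B1=F, B2=F, B4=F, B6=T, B7=T, B8=T
Answer: B1=F, B2=F, B4=F, B6=T, B7=T, B8=T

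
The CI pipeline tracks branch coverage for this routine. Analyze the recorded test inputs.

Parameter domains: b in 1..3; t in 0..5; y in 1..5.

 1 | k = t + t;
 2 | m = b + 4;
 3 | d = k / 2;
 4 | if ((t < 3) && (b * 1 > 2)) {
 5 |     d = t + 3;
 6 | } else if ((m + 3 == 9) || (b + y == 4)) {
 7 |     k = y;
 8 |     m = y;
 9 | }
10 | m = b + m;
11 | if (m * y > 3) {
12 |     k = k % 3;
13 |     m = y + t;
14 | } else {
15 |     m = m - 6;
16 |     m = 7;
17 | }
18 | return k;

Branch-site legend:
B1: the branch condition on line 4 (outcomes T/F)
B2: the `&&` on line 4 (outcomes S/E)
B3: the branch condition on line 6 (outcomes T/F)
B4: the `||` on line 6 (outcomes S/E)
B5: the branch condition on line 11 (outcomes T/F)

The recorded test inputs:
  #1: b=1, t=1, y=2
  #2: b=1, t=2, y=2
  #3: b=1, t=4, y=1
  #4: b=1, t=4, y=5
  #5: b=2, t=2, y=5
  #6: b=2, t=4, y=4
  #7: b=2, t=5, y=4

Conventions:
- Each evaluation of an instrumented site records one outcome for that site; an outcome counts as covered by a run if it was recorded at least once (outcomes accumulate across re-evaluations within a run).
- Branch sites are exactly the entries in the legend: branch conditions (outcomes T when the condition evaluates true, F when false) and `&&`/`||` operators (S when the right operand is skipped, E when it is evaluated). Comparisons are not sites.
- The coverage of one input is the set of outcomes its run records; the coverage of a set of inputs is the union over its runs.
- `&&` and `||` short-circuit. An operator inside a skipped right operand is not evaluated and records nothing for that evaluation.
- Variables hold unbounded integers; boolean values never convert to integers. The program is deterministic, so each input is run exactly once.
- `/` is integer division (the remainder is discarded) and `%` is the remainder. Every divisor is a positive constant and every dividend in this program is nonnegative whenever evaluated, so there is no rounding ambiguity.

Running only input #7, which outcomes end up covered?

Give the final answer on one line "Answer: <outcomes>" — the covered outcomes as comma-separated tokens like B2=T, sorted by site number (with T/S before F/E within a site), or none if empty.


Event log for input #7 (b=2, t=5, y=4):
  B2->S, B1->F, B4->S, B3->T, B5->T
deduplicating events, the covered set is: B1=F, B2=S, B3=T, B4=S, B5=T
Answer: B1=F, B2=S, B3=T, B4=S, B5=T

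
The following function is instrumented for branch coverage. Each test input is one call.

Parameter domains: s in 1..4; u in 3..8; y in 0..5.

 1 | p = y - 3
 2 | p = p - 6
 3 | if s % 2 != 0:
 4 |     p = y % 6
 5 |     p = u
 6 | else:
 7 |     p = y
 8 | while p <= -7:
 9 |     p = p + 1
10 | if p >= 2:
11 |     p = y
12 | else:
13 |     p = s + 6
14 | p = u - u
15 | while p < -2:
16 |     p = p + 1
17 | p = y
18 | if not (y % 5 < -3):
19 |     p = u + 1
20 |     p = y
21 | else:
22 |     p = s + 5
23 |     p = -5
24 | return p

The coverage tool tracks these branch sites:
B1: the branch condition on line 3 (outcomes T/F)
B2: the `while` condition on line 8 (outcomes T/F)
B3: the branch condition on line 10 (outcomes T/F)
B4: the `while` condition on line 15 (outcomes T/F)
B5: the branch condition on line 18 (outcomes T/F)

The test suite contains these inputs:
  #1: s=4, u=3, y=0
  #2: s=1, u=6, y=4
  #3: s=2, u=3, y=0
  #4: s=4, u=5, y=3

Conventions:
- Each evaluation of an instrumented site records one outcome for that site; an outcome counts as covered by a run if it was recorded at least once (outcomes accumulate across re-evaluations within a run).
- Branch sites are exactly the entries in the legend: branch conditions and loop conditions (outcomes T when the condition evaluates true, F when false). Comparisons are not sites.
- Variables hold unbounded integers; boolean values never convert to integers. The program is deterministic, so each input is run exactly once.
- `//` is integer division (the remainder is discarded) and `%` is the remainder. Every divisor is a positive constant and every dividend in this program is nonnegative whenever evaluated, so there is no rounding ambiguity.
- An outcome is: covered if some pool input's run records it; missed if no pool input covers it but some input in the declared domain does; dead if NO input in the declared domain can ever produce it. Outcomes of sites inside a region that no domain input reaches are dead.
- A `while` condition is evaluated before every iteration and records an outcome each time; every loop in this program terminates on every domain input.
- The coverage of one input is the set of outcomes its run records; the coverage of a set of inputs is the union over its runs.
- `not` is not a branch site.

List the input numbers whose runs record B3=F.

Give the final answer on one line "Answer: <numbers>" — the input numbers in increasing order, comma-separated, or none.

input #1 (s=4, u=3, y=0): produces B3=F
input #2 (s=1, u=6, y=4): does not produce B3=F
input #3 (s=2, u=3, y=0): produces B3=F
input #4 (s=4, u=5, y=3): does not produce B3=F

Answer: 1, 3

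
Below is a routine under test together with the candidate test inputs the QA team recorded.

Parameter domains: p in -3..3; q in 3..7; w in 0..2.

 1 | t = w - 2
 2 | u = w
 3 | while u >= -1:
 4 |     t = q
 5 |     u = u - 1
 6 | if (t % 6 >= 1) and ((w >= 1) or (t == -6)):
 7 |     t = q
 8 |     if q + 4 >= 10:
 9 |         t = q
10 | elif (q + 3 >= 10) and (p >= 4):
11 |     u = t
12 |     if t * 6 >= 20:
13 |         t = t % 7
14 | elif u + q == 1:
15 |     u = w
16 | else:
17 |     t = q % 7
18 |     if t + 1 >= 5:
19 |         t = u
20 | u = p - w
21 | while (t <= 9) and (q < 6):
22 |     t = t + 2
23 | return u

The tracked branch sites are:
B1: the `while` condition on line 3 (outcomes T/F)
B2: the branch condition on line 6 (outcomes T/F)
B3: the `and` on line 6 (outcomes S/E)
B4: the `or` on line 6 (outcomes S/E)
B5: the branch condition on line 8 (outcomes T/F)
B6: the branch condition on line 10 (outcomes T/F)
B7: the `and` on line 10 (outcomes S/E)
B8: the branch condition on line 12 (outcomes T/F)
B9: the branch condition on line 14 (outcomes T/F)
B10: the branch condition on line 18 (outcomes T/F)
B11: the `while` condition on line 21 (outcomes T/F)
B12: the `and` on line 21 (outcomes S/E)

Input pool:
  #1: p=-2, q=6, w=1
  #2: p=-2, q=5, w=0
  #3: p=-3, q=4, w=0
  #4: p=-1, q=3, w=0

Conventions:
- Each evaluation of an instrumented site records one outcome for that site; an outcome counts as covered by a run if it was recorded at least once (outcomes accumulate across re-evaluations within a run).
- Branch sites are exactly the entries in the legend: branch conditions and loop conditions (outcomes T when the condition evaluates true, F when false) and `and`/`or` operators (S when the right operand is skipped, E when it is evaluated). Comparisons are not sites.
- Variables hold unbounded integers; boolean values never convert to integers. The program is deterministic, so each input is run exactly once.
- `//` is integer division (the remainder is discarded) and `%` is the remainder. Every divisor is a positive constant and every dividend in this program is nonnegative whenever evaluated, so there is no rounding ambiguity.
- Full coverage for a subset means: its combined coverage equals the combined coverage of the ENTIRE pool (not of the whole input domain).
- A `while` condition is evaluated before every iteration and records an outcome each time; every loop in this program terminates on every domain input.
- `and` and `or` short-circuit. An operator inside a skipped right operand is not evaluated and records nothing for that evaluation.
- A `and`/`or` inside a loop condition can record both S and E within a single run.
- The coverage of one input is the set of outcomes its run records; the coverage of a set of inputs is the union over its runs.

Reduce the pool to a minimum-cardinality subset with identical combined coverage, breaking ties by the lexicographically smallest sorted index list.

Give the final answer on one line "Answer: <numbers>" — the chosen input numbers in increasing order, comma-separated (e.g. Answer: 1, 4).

input #1 (p=-2, q=6, w=1): events B1->T, B1->T, B1->T, B1->F, B3->S, B2->F, B7->S, B6->F, B9->F, B10->T, B12->E, B11->F; covers B1=T, B1=F, B2=F, B3=S, B6=F, B7=S, B9=F, B10=T, B11=F, B12=E
input #2 (p=-2, q=5, w=0): events B1->T, B1->T, B1->F, B3->E, B4->E, B2->F, B7->S, B6->F, B9->F, B10->T, B12->E, B11->T, B12->E, B11->T, ...; covers B1=T, B1=F, B2=F, B3=E, B4=E, B6=F, B7=S, B9=F, B10=T, B11=T, B11=F, B12=S, B12=E
input #3 (p=-3, q=4, w=0): events B1->T, B1->T, B1->F, B3->E, B4->E, B2->F, B7->S, B6->F, B9->F, B10->T, B12->E, B11->T, B12->E, B11->T, ...; covers B1=T, B1=F, B2=F, B3=E, B4=E, B6=F, B7=S, B9=F, B10=T, B11=T, B11=F, B12=S, B12=E
input #4 (p=-1, q=3, w=0): events B1->T, B1->T, B1->F, B3->E, B4->E, B2->F, B7->S, B6->F, B9->T, B12->E, B11->T, B12->E, B11->T, B12->E, ...; covers B1=T, B1=F, B2=F, B3=E, B4=E, B6=F, B7=S, B9=T, B11=T, B11=F, B12=S, B12=E
together the pool reaches 15 outcomes: B1=T, B1=F, B2=F, B3=S, B3=E, B4=E, B6=F, B7=S, B9=T, B9=F, B10=T, B11=T, B11=F, B12=S, B12=E
checked all size-1 subsets: none covers 15 outcomes (max 13/15)
size 2: inputs {1, 4} cover all 15 outcomes, and no lexicographically smaller subset of this size does

Answer: 1, 4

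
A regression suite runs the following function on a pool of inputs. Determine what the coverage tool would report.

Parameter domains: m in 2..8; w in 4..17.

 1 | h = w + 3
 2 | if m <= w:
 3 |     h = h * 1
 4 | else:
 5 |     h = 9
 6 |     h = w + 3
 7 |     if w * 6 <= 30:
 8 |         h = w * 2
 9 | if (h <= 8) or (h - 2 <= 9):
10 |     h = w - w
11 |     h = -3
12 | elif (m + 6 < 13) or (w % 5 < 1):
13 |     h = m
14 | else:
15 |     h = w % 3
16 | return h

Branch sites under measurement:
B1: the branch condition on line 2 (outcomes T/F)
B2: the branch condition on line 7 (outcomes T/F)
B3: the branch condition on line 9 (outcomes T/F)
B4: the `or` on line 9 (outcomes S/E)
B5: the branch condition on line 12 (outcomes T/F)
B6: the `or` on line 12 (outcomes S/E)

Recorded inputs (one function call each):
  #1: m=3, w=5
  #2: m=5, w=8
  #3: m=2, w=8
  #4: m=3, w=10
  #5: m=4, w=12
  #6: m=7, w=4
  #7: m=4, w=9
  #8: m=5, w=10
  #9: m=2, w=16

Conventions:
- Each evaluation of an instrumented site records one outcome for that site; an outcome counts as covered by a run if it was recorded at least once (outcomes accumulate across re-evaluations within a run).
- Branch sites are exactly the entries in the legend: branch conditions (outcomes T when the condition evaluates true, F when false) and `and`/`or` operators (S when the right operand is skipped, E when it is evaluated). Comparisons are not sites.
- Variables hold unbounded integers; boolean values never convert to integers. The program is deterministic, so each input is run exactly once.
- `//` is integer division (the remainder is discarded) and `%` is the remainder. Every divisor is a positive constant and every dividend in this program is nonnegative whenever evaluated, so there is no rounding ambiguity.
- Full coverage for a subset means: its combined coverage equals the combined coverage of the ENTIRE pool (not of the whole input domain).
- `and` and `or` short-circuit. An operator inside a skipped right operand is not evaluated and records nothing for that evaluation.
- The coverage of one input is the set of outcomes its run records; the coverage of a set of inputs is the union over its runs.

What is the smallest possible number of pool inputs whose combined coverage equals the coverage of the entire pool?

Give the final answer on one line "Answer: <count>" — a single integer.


input #1, m=3, w=5: events B1->T, B4->S, B3->T; outcomes B1=T, B3=T, B4=S
input #2, m=5, w=8: events B1->T, B4->E, B3->T; outcomes B1=T, B3=T, B4=E
input #3, m=2, w=8: events B1->T, B4->E, B3->T; outcomes B1=T, B3=T, B4=E
input #4, m=3, w=10: events B1->T, B4->E, B3->F, B6->S, B5->T; outcomes B1=T, B3=F, B4=E, B5=T, B6=S
input #5, m=4, w=12: events B1->T, B4->E, B3->F, B6->S, B5->T; outcomes B1=T, B3=F, B4=E, B5=T, B6=S
input #6, m=7, w=4: events B1->F, B2->T, B4->S, B3->T; outcomes B1=F, B2=T, B3=T, B4=S
input #7, m=4, w=9: events B1->T, B4->E, B3->F, B6->S, B5->T; outcomes B1=T, B3=F, B4=E, B5=T, B6=S
input #8, m=5, w=10: events B1->T, B4->E, B3->F, B6->S, B5->T; outcomes B1=T, B3=F, B4=E, B5=T, B6=S
input #9, m=2, w=16: events B1->T, B4->E, B3->F, B6->S, B5->T; outcomes B1=T, B3=F, B4=E, B5=T, B6=S
together the pool reaches 9 outcomes: B1=T, B1=F, B2=T, B3=T, B3=F, B4=S, B4=E, B5=T, B6=S
every size-1 subset falls short of the 9 outcomes (best: 5/9)
the canonical winner is {4, 6}: size 2, full 9-outcome coverage, earliest index list among size-2 covers
Answer: 2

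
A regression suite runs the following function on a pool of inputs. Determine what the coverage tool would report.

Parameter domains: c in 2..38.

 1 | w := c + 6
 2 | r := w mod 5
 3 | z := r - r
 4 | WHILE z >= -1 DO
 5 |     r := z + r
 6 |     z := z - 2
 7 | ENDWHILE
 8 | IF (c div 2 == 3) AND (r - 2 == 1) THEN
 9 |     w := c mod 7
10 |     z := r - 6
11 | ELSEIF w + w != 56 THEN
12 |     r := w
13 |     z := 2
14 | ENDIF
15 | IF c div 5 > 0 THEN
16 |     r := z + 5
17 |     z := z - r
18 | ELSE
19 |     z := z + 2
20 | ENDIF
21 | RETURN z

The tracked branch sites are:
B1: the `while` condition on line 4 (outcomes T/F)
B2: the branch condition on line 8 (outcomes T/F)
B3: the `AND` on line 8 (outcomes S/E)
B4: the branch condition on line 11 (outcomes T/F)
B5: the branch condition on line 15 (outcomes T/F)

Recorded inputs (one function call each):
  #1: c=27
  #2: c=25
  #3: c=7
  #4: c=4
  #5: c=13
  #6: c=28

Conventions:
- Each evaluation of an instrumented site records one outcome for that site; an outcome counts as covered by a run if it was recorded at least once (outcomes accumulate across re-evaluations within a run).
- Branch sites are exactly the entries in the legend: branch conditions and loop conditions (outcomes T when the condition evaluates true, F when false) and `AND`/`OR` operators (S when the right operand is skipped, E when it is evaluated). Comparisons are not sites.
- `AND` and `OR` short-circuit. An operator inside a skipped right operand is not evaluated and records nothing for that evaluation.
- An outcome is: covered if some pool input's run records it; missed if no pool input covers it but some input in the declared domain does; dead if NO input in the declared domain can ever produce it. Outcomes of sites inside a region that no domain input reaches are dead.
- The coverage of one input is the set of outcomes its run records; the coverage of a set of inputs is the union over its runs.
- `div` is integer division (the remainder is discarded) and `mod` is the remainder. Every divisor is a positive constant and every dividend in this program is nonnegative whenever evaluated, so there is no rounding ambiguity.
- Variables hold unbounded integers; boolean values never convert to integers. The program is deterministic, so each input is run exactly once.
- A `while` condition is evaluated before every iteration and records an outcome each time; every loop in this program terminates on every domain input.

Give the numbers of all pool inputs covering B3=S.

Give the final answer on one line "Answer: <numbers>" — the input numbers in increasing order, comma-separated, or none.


input #1 (c=27): records B3=S
input #2 (c=25): records B3=S
input #3 (c=7): does not record B3=S
input #4 (c=4): records B3=S
input #5 (c=13): records B3=S
input #6 (c=28): records B3=S
Answer: 1, 2, 4, 5, 6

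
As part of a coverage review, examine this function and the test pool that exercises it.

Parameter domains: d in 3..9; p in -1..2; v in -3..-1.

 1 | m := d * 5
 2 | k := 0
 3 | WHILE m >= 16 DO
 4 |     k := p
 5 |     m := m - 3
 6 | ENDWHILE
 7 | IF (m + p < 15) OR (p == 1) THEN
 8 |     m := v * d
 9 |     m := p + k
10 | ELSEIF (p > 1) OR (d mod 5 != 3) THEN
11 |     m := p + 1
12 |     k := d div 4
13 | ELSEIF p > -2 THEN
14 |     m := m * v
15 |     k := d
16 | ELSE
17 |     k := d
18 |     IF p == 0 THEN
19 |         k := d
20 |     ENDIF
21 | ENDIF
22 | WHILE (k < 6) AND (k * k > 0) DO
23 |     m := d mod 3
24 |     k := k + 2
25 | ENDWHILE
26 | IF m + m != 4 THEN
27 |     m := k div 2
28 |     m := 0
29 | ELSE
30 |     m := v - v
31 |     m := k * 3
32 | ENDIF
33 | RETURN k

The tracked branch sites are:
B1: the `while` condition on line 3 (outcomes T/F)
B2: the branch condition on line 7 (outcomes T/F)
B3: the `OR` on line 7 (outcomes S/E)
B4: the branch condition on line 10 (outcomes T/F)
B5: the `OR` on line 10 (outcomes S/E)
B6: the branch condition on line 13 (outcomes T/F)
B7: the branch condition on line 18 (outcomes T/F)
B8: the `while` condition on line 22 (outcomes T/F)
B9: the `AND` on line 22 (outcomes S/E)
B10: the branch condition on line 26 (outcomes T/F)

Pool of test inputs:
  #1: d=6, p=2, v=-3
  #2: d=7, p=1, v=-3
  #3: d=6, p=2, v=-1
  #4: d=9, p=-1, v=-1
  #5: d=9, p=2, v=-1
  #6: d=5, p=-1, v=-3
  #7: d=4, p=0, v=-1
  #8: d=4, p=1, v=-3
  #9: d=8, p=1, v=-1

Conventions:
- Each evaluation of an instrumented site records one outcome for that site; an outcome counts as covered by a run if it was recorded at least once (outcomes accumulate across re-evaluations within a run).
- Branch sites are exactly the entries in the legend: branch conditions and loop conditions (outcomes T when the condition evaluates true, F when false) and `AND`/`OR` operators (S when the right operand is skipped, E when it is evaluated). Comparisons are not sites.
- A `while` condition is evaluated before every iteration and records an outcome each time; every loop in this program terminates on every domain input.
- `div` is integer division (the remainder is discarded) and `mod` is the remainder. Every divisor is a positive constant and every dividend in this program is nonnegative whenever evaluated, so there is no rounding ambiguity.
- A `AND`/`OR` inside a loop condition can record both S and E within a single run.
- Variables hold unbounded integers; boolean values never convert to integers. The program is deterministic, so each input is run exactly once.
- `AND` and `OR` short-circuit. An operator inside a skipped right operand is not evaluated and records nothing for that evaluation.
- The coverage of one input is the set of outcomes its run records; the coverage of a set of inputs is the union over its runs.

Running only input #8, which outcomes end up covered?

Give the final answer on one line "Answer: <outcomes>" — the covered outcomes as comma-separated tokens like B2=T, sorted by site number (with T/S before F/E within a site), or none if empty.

Tracing the run of input #8 (d=4, p=1, v=-3):
  B1->T, B1->T, B1->F, B3->E, B2->T, B9->E, B8->T, B9->E, B8->T, B9->E
  B8->T, B9->S, B8->F, B10->T
distinct outcomes covered: B1=T, B1=F, B2=T, B3=E, B8=T, B8=F, B9=S, B9=E, B10=T

Answer: B1=T, B1=F, B2=T, B3=E, B8=T, B8=F, B9=S, B9=E, B10=T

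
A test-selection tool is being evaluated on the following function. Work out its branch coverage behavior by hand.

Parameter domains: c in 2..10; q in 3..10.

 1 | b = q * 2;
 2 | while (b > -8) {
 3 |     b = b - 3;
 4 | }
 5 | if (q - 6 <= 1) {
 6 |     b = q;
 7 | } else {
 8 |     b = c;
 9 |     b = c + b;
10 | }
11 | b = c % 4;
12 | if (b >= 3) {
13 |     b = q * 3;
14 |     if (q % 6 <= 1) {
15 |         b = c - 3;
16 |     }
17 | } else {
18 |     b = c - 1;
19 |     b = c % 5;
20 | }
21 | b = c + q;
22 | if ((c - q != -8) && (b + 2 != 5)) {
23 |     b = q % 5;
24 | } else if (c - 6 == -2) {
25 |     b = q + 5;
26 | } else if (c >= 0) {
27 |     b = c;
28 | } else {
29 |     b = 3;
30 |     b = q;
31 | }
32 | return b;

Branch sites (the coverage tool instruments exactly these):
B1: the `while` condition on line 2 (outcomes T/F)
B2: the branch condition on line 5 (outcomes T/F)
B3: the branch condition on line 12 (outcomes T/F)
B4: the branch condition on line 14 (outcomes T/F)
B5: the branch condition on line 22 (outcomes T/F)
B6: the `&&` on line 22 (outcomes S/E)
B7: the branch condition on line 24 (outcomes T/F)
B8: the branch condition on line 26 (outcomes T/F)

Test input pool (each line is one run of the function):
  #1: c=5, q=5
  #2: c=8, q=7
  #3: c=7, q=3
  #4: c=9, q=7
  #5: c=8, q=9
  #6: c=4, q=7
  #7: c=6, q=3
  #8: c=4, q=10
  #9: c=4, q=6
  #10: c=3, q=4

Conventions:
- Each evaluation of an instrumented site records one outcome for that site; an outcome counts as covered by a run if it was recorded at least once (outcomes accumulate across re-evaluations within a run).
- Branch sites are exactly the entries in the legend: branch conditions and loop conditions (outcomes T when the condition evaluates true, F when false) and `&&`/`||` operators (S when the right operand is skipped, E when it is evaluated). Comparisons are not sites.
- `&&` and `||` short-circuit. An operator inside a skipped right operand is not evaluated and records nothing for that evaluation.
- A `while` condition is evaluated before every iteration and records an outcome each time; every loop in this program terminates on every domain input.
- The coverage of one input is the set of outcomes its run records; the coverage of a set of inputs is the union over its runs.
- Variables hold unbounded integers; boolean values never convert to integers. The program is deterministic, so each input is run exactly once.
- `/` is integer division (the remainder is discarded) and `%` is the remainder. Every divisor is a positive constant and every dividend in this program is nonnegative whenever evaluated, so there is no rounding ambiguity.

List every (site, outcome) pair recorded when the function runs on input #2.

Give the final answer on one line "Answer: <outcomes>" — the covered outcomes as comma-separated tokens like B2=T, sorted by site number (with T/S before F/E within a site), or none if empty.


Simulating input #2 (c=8, q=7) step by step:
  B1->T, B1->T, B1->T, B1->T, B1->T, B1->T, B1->T, B1->T, B1->F, B2->T
  B3->F, B6->E, B5->T
deduplicating events, the covered set is: B1=T, B1=F, B2=T, B3=F, B5=T, B6=E
Answer: B1=T, B1=F, B2=T, B3=F, B5=T, B6=E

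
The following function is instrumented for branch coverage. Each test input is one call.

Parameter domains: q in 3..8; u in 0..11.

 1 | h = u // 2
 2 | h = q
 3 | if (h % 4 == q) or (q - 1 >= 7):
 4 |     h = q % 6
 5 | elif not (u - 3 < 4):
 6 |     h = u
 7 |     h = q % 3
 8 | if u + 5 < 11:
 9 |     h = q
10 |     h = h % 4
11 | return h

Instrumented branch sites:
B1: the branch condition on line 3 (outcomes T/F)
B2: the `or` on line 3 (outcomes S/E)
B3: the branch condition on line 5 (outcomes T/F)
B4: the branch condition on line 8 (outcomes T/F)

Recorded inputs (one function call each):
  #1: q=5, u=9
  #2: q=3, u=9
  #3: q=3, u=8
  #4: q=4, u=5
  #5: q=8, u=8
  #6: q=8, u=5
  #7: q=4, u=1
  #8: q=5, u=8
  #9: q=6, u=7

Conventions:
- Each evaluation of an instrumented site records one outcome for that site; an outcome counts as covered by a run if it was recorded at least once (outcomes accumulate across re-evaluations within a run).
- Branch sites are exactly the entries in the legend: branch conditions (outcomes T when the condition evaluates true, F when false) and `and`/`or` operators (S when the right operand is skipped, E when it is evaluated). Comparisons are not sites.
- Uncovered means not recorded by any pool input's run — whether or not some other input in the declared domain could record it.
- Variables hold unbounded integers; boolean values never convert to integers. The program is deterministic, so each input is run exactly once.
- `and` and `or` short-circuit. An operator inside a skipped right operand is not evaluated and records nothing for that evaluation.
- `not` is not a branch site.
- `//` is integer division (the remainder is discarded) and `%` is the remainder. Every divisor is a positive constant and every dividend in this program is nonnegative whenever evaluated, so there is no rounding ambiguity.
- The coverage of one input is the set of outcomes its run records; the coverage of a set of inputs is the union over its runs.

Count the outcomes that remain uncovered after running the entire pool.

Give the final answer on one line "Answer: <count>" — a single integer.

test 1 (q=5, u=9) fires B2->E, B1->F, B3->T, B4->F; hits B1=F, B2=E, B3=T, B4=F
test 2 (q=3, u=9) fires B2->S, B1->T, B4->F; hits B1=T, B2=S, B4=F
test 3 (q=3, u=8) fires B2->S, B1->T, B4->F; hits B1=T, B2=S, B4=F
test 4 (q=4, u=5) fires B2->E, B1->F, B3->F, B4->T; hits B1=F, B2=E, B3=F, B4=T
test 5 (q=8, u=8) fires B2->E, B1->T, B4->F; hits B1=T, B2=E, B4=F
test 6 (q=8, u=5) fires B2->E, B1->T, B4->T; hits B1=T, B2=E, B4=T
test 7 (q=4, u=1) fires B2->E, B1->F, B3->F, B4->T; hits B1=F, B2=E, B3=F, B4=T
test 8 (q=5, u=8) fires B2->E, B1->F, B3->T, B4->F; hits B1=F, B2=E, B3=T, B4=F
test 9 (q=6, u=7) fires B2->E, B1->F, B3->T, B4->F; hits B1=F, B2=E, B3=T, B4=F
union over the pool: B1=T, B1=F, B2=S, B2=E, B3=T, B3=F, B4=T, B4=F
uncovered (0 of 8): none

Answer: 0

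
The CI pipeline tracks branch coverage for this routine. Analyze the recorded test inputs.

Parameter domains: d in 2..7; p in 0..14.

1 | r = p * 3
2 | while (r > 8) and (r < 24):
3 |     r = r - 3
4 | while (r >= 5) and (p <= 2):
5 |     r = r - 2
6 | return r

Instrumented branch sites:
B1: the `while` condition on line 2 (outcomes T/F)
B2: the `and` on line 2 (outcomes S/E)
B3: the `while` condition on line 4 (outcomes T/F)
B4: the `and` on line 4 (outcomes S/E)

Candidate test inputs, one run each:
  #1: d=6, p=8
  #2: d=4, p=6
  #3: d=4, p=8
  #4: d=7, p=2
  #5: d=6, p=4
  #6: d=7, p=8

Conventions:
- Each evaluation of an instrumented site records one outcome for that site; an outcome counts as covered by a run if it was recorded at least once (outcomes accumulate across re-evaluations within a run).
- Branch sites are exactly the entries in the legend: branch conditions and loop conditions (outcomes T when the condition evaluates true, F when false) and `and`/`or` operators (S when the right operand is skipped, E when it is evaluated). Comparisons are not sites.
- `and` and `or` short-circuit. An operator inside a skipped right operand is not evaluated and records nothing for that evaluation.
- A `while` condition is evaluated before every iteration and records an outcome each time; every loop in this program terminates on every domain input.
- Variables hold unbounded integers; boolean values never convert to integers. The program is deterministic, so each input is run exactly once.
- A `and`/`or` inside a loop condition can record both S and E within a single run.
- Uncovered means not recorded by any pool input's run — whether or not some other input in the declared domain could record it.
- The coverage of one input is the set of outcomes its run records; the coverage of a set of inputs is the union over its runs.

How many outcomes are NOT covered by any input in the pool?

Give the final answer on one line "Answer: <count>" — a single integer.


test 1 (d=6, p=8) fires B2->E, B1->F, B4->E, B3->F; hits B1=F, B2=E, B3=F, B4=E
test 2 (d=4, p=6) fires B2->E, B1->T, B2->E, B1->T, B2->E, B1->T, B2->E, B1->T, B2->S, B1->F, B4->E, B3->F; hits B1=T, B1=F, B2=S, B2=E, B3=F, B4=E
test 3 (d=4, p=8) fires B2->E, B1->F, B4->E, B3->F; hits B1=F, B2=E, B3=F, B4=E
test 4 (d=7, p=2) fires B2->S, B1->F, B4->E, B3->T, B4->S, B3->F; hits B1=F, B2=S, B3=T, B3=F, B4=S, B4=E
test 5 (d=6, p=4) fires B2->E, B1->T, B2->E, B1->T, B2->S, B1->F, B4->E, B3->F; hits B1=T, B1=F, B2=S, B2=E, B3=F, B4=E
test 6 (d=7, p=8) fires B2->E, B1->F, B4->E, B3->F; hits B1=F, B2=E, B3=F, B4=E
union over the pool: B1=T, B1=F, B2=S, B2=E, B3=T, B3=F, B4=S, B4=E
uncovered (0 of 8): none
Answer: 0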